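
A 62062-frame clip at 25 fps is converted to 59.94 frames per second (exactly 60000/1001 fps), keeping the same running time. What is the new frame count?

148800 frames

Target frames = source frames × (target rate / source rate) = 62062 × (60000/1001)/(25) = 62062 × 2400/1001 = 148800.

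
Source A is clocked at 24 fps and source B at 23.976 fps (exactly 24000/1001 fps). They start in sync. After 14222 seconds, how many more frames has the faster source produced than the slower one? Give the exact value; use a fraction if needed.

26256/77 frames

A emits 24 × 14222 = 341328 frames; B emits 24000/1001 × 14222 = 26256000/77.
Difference = 26256/77 frames (≈ 340.9870); B is behind A.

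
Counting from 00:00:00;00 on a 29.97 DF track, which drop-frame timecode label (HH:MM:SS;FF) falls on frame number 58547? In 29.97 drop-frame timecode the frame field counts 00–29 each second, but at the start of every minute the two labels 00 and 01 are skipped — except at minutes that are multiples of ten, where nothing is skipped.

00:32:33;15

Each 10-minute DF block holds 10 × 60 × 30 − 9 × 2 = 17982 frames. 58547 ÷ 17982 → 3 full blocks, remainder 4601.
Within the partial block the first minute is 1800 frames and each further minute 1798, so 2 further minute boundaries passed. Total skipped labels = 18 × 3 + 2 × 2 = 58.
Non-drop label index = 58547 + 58 = 58605; at 30 labels/s that is 00:32:33:15, i.e. DF 00:32:33;15.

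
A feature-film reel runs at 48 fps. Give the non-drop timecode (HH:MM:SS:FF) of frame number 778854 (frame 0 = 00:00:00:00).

778854 ÷ 48 = 16226 full seconds, remainder 6 frames.
16226 s = 4 h 30 min 26 s.
Timecode: 04:30:26:06.

04:30:26:06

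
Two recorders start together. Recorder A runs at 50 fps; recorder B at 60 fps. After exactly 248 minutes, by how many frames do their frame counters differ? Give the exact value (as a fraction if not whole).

248 min = 14880 s.
A emits 50 × 14880 = 744000 frames; B emits 60 × 14880 = 892800.
Difference = 148800 frames; B is ahead of A.

148800 frames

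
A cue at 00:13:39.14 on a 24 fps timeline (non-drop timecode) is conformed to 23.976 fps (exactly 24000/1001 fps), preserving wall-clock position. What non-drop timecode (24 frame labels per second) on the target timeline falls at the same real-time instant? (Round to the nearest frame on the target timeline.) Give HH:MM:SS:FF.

00:13:38:18

Source frame index: (0×3600 + 13×60 + 39) × 24 + 14 = 19670.
Real time: 19670 / (24) = 9835/12 s.
Target frame: (9835/12) × (24000/1001) = 2810000/143 ≈ 19650.350 → 19650.
At 24 labels/s: frame 19650 → 00:13:38:18.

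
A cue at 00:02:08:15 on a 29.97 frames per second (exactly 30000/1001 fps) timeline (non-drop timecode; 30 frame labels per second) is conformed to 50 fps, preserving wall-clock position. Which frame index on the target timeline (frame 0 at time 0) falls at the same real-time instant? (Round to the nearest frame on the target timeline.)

Source frame index: (0×3600 + 2×60 + 8) × 30 + 15 = 3855.
Real time: 3855 / (30000/1001) = 257257/2000 s.
Target frame: (257257/2000) × (50) = 257257/40 ≈ 6431.425 → 6431.

frame 6431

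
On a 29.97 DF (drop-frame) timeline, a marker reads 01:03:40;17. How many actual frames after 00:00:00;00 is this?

As if non-drop at 30 labels/s: (1 × 3600 + 3 × 60 + 40) × 30 + 17 = 114617.
Minute boundaries passed: 63; those not divisible by 10: 63 − 6 = 57; dropped labels = 2 × 57 = 114.
Actual frame index = 114617 − 114 = 114503.

114503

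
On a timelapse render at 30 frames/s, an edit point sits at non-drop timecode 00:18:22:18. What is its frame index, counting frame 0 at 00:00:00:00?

Total seconds to the label: (0 × 3600 + 18 × 60 + 22) = 1102.
Frame index = 1102 × 30 + 18 = 33078.

frame 33078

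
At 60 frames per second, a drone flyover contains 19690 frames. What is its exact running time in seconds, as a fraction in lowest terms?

Running time = 19690 ÷ (60) = 19690 × 1/60 = 1969/6 s.

1969/6 seconds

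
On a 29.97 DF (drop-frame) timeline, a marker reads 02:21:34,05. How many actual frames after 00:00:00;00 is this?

Complete 10-minute blocks: 14, each 17982 frames → 251748.
Remaining 1 whole minute in the current block: 1800 + 0 × 1798 = 1800 frames.
Within the current minute: 34 × 30 + 5 − 2 = 1023 (labels ;00/;01 skipped at this minute). Total = 251748 + 1800 + 1023 = 254571.

254571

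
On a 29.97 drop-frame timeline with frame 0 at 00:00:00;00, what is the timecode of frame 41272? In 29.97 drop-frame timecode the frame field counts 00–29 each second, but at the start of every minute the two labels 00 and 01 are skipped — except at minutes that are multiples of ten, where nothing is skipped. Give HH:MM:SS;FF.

00:22:57;02

Ten DF minutes hold 17982 frames, so frame 41272 lies in block 2 (frames 35964–53945) with 5308 frames into that block.
The block's first minute is 1800 frames and the rest 1798 each; 5308 frames reaches minute 2, so 2 × 18 + 2 × 2 = 40 labels have been skipped so far.
Adding those back, label number 41272 + 40 = 41312 at 30 labels/s is 1377 s + 2 f = 0 h 22 min 57 s frame 2, i.e. 00:22:57;02.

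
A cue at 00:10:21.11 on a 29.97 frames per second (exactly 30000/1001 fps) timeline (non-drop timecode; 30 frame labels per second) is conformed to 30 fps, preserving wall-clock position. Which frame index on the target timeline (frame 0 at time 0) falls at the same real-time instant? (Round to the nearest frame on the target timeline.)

Source frame index: (0×3600 + 10×60 + 21) × 30 + 11 = 18641.
Real time: 18641 / (30000/1001) = 18659641/30000 s.
Target frame: (18659641/30000) × (30) = 18659641/1000 ≈ 18659.641 → 18660.

frame 18660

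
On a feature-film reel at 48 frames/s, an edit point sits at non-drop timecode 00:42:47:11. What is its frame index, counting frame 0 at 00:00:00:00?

Total seconds to the label: (0 × 3600 + 42 × 60 + 47) = 2567.
Frame index = 2567 × 48 + 11 = 123227.

123227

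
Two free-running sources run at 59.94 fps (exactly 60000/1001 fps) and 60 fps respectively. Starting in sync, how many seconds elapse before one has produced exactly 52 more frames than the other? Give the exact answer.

13013/15 seconds

The gap grows by |60 − 60000/1001| = 60/1001 frames per second.
Time for a 52-frame gap: 52 ÷ (60/1001) = 13013/15 s.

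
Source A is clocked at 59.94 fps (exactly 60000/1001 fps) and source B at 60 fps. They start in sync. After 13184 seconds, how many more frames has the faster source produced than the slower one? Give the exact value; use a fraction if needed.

A emits 60000/1001 × 13184 = 791040000/1001 frames; B emits 60 × 13184 = 791040.
Difference = 791040/1001 frames (≈ 790.2498); B is ahead of A.

791040/1001 frames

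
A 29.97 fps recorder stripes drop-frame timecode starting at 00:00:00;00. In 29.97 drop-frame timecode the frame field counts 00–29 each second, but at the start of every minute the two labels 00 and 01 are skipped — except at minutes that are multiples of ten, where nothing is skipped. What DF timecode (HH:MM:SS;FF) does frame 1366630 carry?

12:39:59;28

Ten DF minutes hold 17982 frames, so frame 1366630 lies in block 75 (frames 1348650–1366631) with 17980 frames into that block.
The block's first minute is 1800 frames and the rest 1798 each; 17980 frames reaches minute 9, so 75 × 18 + 9 × 2 = 1368 labels have been skipped so far.
Adding those back, label number 1366630 + 1368 = 1367998 at 30 labels/s is 45599 s + 28 f = 12 h 39 min 59 s frame 28, i.e. 12:39:59;28.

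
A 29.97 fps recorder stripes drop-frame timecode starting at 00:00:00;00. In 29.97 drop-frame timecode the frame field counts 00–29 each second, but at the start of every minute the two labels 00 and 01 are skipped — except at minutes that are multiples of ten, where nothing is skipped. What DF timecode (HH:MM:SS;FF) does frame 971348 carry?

Ten DF minutes hold 17982 frames, so frame 971348 lies in block 54 (frames 971028–989009) with 320 frames into that block.
The block's first minute is 1800 frames and the rest 1798 each; 320 frames reaches minute 0, so 54 × 18 + 0 × 2 = 972 labels have been skipped so far.
Adding those back, label number 971348 + 972 = 972320 at 30 labels/s is 32410 s + 20 f = 9 h 0 min 10 s frame 20, i.e. 09:00:10;20.

09:00:10;20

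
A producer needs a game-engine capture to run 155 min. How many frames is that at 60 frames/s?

155 min = 9300 s.
Frames = 9300 × 60 = 558000.

558000 frames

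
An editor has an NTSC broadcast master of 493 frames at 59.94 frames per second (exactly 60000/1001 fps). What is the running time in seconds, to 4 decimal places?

Running time = 493 × 1001/60000 = 493493/60000 s ≈ 8.2249 s.

8.2249 seconds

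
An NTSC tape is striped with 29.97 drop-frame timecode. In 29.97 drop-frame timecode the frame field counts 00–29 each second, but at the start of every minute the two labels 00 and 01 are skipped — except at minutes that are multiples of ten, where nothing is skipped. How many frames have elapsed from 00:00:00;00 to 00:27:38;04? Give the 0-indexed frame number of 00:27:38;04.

As if non-drop at 30 labels/s: (0 × 3600 + 27 × 60 + 38) × 30 + 4 = 49744.
Minute boundaries passed: 27; those not divisible by 10: 27 − 2 = 25; dropped labels = 2 × 25 = 50.
Actual frame index = 49744 − 50 = 49694.

49694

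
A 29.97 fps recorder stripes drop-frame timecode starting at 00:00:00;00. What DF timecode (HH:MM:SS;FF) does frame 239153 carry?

02:12:59;21

Ten DF minutes hold 17982 frames, so frame 239153 lies in block 13 (frames 233766–251747) with 5387 frames into that block.
The block's first minute is 1800 frames and the rest 1798 each; 5387 frames reaches minute 2, so 13 × 18 + 2 × 2 = 238 labels have been skipped so far.
Adding those back, label number 239153 + 238 = 239391 at 30 labels/s is 7979 s + 21 f = 2 h 12 min 59 s frame 21, i.e. 02:12:59;21.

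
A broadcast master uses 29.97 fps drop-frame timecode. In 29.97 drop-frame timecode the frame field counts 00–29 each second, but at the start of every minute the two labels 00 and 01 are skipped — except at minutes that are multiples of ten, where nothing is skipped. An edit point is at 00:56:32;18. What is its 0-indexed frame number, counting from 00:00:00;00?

Complete 10-minute blocks: 5, each 17982 frames → 89910.
Remaining 6 whole minutes in the current block: 1800 + 5 × 1798 = 10790 frames.
Within the current minute: 32 × 30 + 18 − 2 = 976 (labels ;00/;01 skipped at this minute). Total = 89910 + 10790 + 976 = 101676.

101676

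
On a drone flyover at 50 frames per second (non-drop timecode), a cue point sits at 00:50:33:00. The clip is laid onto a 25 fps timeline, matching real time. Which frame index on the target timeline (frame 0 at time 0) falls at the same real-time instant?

Source frame index: (0×3600 + 50×60 + 33) × 50 + 0 = 151650.
Real time: 151650 / (50) = 3033 s.
Target frame: (3033) × (25) = 75825.

frame 75825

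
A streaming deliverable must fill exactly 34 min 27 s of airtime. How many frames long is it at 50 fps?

34 min 27 s = 2067 s.
Frames = 2067 × 50 = 103350.

103350 frames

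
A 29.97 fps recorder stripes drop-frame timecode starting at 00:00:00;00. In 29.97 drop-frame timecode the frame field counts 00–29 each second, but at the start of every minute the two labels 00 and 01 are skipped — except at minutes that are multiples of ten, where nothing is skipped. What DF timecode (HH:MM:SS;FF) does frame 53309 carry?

Ten DF minutes hold 17982 frames, so frame 53309 lies in block 2 (frames 35964–53945) with 17345 frames into that block.
The block's first minute is 1800 frames and the rest 1798 each; 17345 frames reaches minute 9, so 2 × 18 + 9 × 2 = 54 labels have been skipped so far.
Adding those back, label number 53309 + 54 = 53363 at 30 labels/s is 1778 s + 23 f = 0 h 29 min 38 s frame 23, i.e. 00:29:38;23.

00:29:38;23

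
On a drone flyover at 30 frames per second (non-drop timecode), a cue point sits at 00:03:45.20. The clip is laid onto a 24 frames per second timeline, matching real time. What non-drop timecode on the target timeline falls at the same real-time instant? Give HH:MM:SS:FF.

00:03:45:16

Source frame index: (0×3600 + 3×60 + 45) × 30 + 20 = 6770.
Real time: 6770 / (30) = 677/3 s.
Target frame: (677/3) × (24) = 5416.
At 24 labels/s: frame 5416 → 00:03:45:16.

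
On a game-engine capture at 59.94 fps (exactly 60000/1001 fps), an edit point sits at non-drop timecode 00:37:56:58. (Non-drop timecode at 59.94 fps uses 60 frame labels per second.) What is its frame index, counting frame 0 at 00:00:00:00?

frame 136618

Total seconds to the label: (0 × 3600 + 37 × 60 + 56) = 2276.
Frame index = 2276 × 60 + 58 = 136618.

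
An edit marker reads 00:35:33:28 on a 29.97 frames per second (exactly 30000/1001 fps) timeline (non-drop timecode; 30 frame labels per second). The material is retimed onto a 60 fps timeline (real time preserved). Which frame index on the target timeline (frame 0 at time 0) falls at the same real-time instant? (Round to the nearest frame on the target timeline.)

frame 128164

Source frame index: (0×3600 + 35×60 + 33) × 30 + 28 = 64018.
Real time: 64018 / (30000/1001) = 32041009/15000 s.
Target frame: (32041009/15000) × (60) = 32041009/250 ≈ 128164.036 → 128164.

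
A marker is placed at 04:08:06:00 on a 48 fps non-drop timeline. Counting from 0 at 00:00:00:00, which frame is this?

Total seconds to the label: (4 × 3600 + 8 × 60 + 6) = 14886.
Frame index = 14886 × 48 + 0 = 714528.

714528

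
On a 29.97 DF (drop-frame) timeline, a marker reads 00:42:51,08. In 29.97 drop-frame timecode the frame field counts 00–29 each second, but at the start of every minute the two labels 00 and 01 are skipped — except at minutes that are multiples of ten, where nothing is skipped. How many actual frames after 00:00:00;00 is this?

77062

As if non-drop at 30 labels/s: (0 × 3600 + 42 × 60 + 51) × 30 + 8 = 77138.
Minute boundaries passed: 42; those not divisible by 10: 42 − 4 = 38; dropped labels = 2 × 38 = 76.
Actual frame index = 77138 − 76 = 77062.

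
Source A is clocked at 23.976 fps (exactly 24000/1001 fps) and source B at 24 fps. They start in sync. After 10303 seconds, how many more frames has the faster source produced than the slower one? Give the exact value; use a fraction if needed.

247272/1001 frames

A emits 24000/1001 × 10303 = 247272000/1001 frames; B emits 24 × 10303 = 247272.
Difference = 247272/1001 frames (≈ 247.0250); B is ahead of A.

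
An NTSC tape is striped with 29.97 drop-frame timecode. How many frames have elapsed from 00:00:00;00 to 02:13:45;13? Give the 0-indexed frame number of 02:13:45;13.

Complete 10-minute blocks: 13, each 17982 frames → 233766.
Remaining 3 whole minutes in the current block: 1800 + 2 × 1798 = 5396 frames.
Within the current minute: 45 × 30 + 13 − 2 = 1361 (labels ;00/;01 skipped at this minute). Total = 233766 + 5396 + 1361 = 240523.

240523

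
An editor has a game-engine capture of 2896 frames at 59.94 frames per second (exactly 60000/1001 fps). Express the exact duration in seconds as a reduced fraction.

181181/3750 seconds

Running time = 2896 ÷ (60000/1001) = 2896 × 1001/60000 = 181181/3750 s.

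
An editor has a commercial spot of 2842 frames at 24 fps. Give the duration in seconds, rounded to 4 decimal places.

Running time = 2842 × 1/24 = 1421/12 s ≈ 118.4167 s.

118.4167 seconds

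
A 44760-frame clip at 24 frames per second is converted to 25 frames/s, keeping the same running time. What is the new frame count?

Target frames = source frames × (target rate / source rate) = 44760 × (25)/(24) = 44760 × 25/24 = 46625.

46625 frames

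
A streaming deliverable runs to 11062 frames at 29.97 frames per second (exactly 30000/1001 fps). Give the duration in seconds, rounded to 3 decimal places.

Running time = 11062 × 1001/30000 = 5536531/15000 s ≈ 369.102 s.

369.102 seconds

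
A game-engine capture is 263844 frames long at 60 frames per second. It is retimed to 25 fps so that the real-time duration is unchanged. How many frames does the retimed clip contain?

Target frames = source frames × (target rate / source rate) = 263844 × (25)/(60) = 263844 × 5/12 = 109935.

109935 frames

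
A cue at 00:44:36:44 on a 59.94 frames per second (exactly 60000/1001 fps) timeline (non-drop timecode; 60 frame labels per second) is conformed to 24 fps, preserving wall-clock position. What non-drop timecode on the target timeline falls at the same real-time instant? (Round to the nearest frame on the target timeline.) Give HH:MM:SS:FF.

00:44:39:10

Source frame index: (0×3600 + 44×60 + 36) × 60 + 44 = 160604.
Real time: 160604 / (60000/1001) = 40191151/15000 s.
Target frame: (40191151/15000) × (24) = 40191151/625 ≈ 64305.842 → 64306.
At 24 labels/s: frame 64306 → 00:44:39:10.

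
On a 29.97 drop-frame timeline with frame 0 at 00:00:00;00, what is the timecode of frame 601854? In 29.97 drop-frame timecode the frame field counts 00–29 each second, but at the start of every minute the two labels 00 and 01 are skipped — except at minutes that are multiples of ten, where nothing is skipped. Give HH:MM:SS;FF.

05:34:41;26

Ten DF minutes hold 17982 frames, so frame 601854 lies in block 33 (frames 593406–611387) with 8448 frames into that block.
The block's first minute is 1800 frames and the rest 1798 each; 8448 frames reaches minute 4, so 33 × 18 + 4 × 2 = 602 labels have been skipped so far.
Adding those back, label number 601854 + 602 = 602456 at 30 labels/s is 20081 s + 26 f = 5 h 34 min 41 s frame 26, i.e. 05:34:41;26.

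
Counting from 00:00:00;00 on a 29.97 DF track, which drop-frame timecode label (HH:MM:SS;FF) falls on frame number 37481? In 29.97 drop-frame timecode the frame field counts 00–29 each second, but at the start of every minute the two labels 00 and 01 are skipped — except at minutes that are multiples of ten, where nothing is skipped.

Each 10-minute DF block holds 10 × 60 × 30 − 9 × 2 = 17982 frames. 37481 ÷ 17982 → 2 full blocks, remainder 1517.
Within the partial block the first minute is 1800 frames and each further minute 1798, so 0 further minute boundaries passed. Total skipped labels = 18 × 2 + 2 × 0 = 36.
Non-drop label index = 37481 + 36 = 37517; at 30 labels/s that is 00:20:50:17, i.e. DF 00:20:50;17.

00:20:50;17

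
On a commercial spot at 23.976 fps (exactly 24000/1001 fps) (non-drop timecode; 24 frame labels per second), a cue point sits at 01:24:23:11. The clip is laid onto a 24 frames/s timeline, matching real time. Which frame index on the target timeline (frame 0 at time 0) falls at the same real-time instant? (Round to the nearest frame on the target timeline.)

frame 121645

Source frame index: (1×3600 + 24×60 + 23) × 24 + 11 = 121523.
Real time: 121523 / (24000/1001) = 121644523/24000 s.
Target frame: (121644523/24000) × (24) = 121644523/1000 ≈ 121644.523 → 121645.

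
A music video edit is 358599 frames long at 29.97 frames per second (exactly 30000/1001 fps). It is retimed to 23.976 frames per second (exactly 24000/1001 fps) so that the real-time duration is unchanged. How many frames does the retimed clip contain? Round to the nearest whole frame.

286879 frames

Frames at target rate = 358599 × (24000/1001) / (30000/1001) = 1434396/5 ≈ 286879.200.
Nearest whole frame: 286879.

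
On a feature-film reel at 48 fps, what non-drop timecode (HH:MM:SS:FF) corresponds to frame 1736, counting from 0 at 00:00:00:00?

1736 ÷ 48 = 36 full seconds, remainder 8 frames.
36 s = 0 h 0 min 36 s.
Timecode: 00:00:36:08.

00:00:36:08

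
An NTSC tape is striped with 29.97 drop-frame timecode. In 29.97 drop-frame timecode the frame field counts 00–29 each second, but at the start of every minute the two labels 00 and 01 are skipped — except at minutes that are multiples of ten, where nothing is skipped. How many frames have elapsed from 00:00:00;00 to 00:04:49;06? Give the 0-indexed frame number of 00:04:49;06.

8668

Complete 10-minute blocks: 0, each 17982 frames → 0.
Remaining 4 whole minutes in the current block: 1800 + 3 × 1798 = 7194 frames.
Within the current minute: 49 × 30 + 6 − 2 = 1474 (labels ;00/;01 skipped at this minute). Total = 0 + 7194 + 1474 = 8668.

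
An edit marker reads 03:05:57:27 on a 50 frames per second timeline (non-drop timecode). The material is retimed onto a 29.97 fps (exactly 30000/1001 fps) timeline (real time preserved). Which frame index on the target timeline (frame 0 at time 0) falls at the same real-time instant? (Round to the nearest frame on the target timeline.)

Source frame index: (3×3600 + 5×60 + 57) × 50 + 27 = 557877.
Real time: 557877 / (50) = 557877/50 s.
Target frame: (557877/50) × (30000/1001) = 334726200/1001 ≈ 334391.808 → 334392.

frame 334392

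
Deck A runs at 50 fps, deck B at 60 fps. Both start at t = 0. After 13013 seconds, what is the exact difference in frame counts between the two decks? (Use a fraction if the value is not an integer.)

130130 frames

A emits 50 × 13013 = 650650 frames; B emits 60 × 13013 = 780780.
Difference = 130130 frames; B is ahead of A.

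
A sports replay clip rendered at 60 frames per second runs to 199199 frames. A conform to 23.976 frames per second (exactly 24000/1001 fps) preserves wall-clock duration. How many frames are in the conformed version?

79600 frames

Target frames = source frames × (target rate / source rate) = 199199 × (24000/1001)/(60) = 199199 × 400/1001 = 79600.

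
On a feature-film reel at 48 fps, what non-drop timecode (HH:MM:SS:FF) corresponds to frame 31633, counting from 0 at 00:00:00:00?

00:10:59:01

31633 ÷ 48 = 659 full seconds, remainder 1 frame.
659 s = 0 h 10 min 59 s.
Timecode: 00:10:59:01.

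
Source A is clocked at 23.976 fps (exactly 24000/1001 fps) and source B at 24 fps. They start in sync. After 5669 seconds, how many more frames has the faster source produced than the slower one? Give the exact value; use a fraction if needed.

A emits 24000/1001 × 5669 = 136056000/1001 frames; B emits 24 × 5669 = 136056.
Difference = 136056/1001 frames (≈ 135.9201); B is ahead of A.

136056/1001 frames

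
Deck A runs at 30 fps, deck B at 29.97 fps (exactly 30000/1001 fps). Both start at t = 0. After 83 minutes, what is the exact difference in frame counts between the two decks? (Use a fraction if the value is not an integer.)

83 min = 4980 s.
A emits 30 × 4980 = 149400 frames; B emits 30000/1001 × 4980 = 149400000/1001.
Difference = 149400/1001 frames (≈ 149.2507); B is behind A.

149400/1001 frames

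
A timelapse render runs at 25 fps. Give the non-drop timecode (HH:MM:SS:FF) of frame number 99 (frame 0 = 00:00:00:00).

99 ÷ 25 = 3 full seconds, remainder 24 frames.
3 s = 0 h 0 min 3 s.
Timecode: 00:00:03:24.

00:00:03:24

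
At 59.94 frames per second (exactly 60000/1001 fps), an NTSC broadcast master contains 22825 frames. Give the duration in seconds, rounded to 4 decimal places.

Running time = 22825 × 1001/60000 = 913913/2400 s ≈ 380.7971 s.

380.7971 seconds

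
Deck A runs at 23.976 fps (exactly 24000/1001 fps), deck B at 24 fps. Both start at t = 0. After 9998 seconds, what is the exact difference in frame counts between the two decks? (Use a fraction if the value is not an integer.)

A emits 24000/1001 × 9998 = 239952000/1001 frames; B emits 24 × 9998 = 239952.
Difference = 239952/1001 frames (≈ 239.7123); B is ahead of A.

239952/1001 frames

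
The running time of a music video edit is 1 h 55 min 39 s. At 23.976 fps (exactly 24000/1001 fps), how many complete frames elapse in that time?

1 h 55 min 39 s = 6939 s.
Frames = 6939 × 24000/1001 = 166536000/1001 ≈ 166369.6304.
Complete frames: 166369.

166369 frames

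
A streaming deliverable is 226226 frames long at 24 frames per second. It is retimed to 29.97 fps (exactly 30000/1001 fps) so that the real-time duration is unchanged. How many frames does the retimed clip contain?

282500 frames

Target frames = source frames × (target rate / source rate) = 226226 × (30000/1001)/(24) = 226226 × 1250/1001 = 282500.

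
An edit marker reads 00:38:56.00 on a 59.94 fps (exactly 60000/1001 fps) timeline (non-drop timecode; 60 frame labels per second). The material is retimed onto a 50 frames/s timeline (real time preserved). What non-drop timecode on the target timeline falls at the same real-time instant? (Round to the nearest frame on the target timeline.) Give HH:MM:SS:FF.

00:38:58:17

Source frame index: (0×3600 + 38×60 + 56) × 60 + 0 = 140160.
Real time: 140160 / (60000/1001) = 292292/125 s.
Target frame: (292292/125) × (50) = 584584/5 ≈ 116916.800 → 116917.
At 50 labels/s: frame 116917 → 00:38:58:17.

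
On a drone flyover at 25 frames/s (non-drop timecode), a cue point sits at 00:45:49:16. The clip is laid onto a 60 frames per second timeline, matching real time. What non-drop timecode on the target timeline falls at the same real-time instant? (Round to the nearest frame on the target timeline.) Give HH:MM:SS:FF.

00:45:49:38

Source frame index: (0×3600 + 45×60 + 49) × 25 + 16 = 68741.
Real time: 68741 / (25) = 68741/25 s.
Target frame: (68741/25) × (60) = 824892/5 ≈ 164978.400 → 164978.
At 60 labels/s: frame 164978 → 00:45:49:38.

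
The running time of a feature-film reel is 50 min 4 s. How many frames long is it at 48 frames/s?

50 min 4 s = 3004 s.
Frames = 3004 × 48 = 144192.

144192 frames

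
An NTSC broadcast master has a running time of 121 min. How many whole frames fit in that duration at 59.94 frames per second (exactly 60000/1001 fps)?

435164 frames

121 min = 7260 s.
Frames = 7260 × 60000/1001 = 39600000/91 ≈ 435164.8352.
Complete frames: 435164.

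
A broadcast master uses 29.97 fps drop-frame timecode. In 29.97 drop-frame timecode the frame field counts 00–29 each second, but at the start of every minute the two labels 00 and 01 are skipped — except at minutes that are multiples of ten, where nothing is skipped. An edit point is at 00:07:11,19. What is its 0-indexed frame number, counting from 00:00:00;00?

Complete 10-minute blocks: 0, each 17982 frames → 0.
Remaining 7 whole minutes in the current block: 1800 + 6 × 1798 = 12588 frames.
Within the current minute: 11 × 30 + 19 − 2 = 347 (labels ;00/;01 skipped at this minute). Total = 0 + 12588 + 347 = 12935.

12935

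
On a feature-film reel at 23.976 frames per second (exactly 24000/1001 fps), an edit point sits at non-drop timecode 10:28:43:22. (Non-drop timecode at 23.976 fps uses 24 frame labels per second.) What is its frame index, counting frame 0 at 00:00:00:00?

905374

Total seconds to the label: (10 × 3600 + 28 × 60 + 43) = 37723.
Frame index = 37723 × 24 + 22 = 905374.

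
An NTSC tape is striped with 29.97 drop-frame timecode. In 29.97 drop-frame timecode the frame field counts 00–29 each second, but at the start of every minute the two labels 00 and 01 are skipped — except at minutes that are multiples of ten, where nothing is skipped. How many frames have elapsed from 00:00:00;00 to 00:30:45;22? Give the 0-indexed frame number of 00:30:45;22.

As if non-drop at 30 labels/s: (0 × 3600 + 30 × 60 + 45) × 30 + 22 = 55372.
Minute boundaries passed: 30; those not divisible by 10: 30 − 3 = 27; dropped labels = 2 × 27 = 54.
Actual frame index = 55372 − 54 = 55318.

55318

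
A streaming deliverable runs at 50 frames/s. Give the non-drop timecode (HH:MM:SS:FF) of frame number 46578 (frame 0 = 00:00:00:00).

00:15:31:28

46578 ÷ 50 = 931 full seconds, remainder 28 frames.
931 s = 0 h 15 min 31 s.
Timecode: 00:15:31:28.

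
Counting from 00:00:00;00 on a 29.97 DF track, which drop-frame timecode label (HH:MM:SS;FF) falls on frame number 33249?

Each 10-minute DF block holds 10 × 60 × 30 − 9 × 2 = 17982 frames. 33249 ÷ 17982 → 1 full block, remainder 15267.
Within the partial block the first minute is 1800 frames and each further minute 1798, so 8 further minute boundaries passed. Total skipped labels = 18 × 1 + 2 × 8 = 34.
Non-drop label index = 33249 + 34 = 33283; at 30 labels/s that is 00:18:29:13, i.e. DF 00:18:29;13.

00:18:29;13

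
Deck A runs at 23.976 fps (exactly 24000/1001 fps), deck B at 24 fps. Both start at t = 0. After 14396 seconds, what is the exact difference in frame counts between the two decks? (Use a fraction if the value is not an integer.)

345504/1001 frames

A emits 24000/1001 × 14396 = 345504000/1001 frames; B emits 24 × 14396 = 345504.
Difference = 345504/1001 frames (≈ 345.1588); B is ahead of A.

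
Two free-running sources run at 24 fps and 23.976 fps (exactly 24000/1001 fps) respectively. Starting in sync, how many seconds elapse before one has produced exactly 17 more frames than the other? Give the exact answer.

17017/24 seconds

The gap grows by |24000/1001 − 24| = 24/1001 frames per second.
Time for a 17-frame gap: 17 ÷ (24/1001) = 17017/24 s.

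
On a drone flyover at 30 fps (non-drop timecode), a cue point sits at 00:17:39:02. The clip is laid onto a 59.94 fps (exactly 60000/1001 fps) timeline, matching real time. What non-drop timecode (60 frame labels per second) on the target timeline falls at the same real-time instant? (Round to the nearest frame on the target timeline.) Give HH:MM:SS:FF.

Source frame index: (0×3600 + 17×60 + 39) × 30 + 2 = 31772.
Real time: 31772 / (30) = 15886/15 s.
Target frame: (15886/15) × (60000/1001) = 4888000/77 ≈ 63480.519 → 63481.
At 60 labels/s: frame 63481 → 00:17:38:01.

00:17:38:01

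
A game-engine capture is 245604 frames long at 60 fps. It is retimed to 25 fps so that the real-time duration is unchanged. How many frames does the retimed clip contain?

102335 frames

Frames at target rate = 245604 × (25) / (60) = 102335.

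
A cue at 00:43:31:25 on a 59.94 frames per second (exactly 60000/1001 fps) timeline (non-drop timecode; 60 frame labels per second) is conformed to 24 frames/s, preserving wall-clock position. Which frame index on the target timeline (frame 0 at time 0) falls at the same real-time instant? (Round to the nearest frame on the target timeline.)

frame 62737

Source frame index: (0×3600 + 43×60 + 31) × 60 + 25 = 156685.
Real time: 156685 / (60000/1001) = 31368337/12000 s.
Target frame: (31368337/12000) × (24) = 31368337/500 ≈ 62736.674 → 62737.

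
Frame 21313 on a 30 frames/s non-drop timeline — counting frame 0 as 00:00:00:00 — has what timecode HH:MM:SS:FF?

21313 ÷ 30 = 710 full seconds, remainder 13 frames.
710 s = 0 h 11 min 50 s.
Timecode: 00:11:50:13.

00:11:50:13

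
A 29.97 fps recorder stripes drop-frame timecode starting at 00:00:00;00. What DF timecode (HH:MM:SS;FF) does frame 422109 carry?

Ten DF minutes hold 17982 frames, so frame 422109 lies in block 23 (frames 413586–431567) with 8523 frames into that block.
The block's first minute is 1800 frames and the rest 1798 each; 8523 frames reaches minute 4, so 23 × 18 + 4 × 2 = 422 labels have been skipped so far.
Adding those back, label number 422109 + 422 = 422531 at 30 labels/s is 14084 s + 11 f = 3 h 54 min 44 s frame 11, i.e. 03:54:44;11.

03:54:44;11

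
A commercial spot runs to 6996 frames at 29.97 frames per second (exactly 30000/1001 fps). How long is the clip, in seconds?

Running time = 6996 / (30000/1001) = 233.4332 s.

233.4332 seconds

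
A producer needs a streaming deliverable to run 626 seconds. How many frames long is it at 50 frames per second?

Frames = 626 × 50 = 31300.

31300 frames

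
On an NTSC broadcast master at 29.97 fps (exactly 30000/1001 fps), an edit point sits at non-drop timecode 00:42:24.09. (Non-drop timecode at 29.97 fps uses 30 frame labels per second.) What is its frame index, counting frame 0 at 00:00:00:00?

Total seconds to the label: (0 × 3600 + 42 × 60 + 24) = 2544.
Frame index = 2544 × 30 + 9 = 76329.

frame 76329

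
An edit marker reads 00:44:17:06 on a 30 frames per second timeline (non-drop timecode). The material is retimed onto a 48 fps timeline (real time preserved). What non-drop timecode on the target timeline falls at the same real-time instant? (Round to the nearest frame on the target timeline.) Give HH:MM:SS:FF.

00:44:17:10

Source frame index: (0×3600 + 44×60 + 17) × 30 + 6 = 79716.
Real time: 79716 / (30) = 13286/5 s.
Target frame: (13286/5) × (48) = 637728/5 ≈ 127545.600 → 127546.
At 48 labels/s: frame 127546 → 00:44:17:10.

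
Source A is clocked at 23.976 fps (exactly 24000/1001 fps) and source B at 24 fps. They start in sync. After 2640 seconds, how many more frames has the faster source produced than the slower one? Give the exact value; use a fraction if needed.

A emits 24000/1001 × 2640 = 5760000/91 frames; B emits 24 × 2640 = 63360.
Difference = 5760/91 frames (≈ 63.2967); B is ahead of A.

5760/91 frames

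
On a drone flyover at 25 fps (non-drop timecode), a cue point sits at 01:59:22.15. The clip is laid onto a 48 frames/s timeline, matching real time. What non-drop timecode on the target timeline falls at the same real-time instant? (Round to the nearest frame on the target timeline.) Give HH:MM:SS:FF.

Source frame index: (1×3600 + 59×60 + 22) × 25 + 15 = 179065.
Real time: 179065 / (25) = 35813/5 s.
Target frame: (35813/5) × (48) = 1719024/5 ≈ 343804.800 → 343805.
At 48 labels/s: frame 343805 → 01:59:22:29.

01:59:22:29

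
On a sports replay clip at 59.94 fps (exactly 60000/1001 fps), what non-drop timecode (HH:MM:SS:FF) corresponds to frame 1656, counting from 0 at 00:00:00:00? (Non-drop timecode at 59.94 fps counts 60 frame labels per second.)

00:00:27:36

1656 ÷ 60 = 27 full seconds, remainder 36 frames.
27 s = 0 h 0 min 27 s.
Timecode: 00:00:27:36.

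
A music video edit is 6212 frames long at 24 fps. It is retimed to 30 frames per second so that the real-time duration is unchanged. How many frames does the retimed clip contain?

7765 frames

Target frames = source frames × (target rate / source rate) = 6212 × (30)/(24) = 6212 × 5/4 = 7765.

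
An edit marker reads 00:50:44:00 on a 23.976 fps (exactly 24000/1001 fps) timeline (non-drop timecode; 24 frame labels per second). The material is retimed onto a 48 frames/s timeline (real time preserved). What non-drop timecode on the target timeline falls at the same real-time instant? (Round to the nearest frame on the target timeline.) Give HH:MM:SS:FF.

00:50:47:02

Source frame index: (0×3600 + 50×60 + 44) × 24 + 0 = 73056.
Real time: 73056 / (24000/1001) = 761761/250 s.
Target frame: (761761/250) × (48) = 18282264/125 ≈ 146258.112 → 146258.
At 48 labels/s: frame 146258 → 00:50:47:02.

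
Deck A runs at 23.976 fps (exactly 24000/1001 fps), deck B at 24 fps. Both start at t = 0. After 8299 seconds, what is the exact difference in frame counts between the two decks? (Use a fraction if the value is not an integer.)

199176/1001 frames

A emits 24000/1001 × 8299 = 199176000/1001 frames; B emits 24 × 8299 = 199176.
Difference = 199176/1001 frames (≈ 198.9770); B is ahead of A.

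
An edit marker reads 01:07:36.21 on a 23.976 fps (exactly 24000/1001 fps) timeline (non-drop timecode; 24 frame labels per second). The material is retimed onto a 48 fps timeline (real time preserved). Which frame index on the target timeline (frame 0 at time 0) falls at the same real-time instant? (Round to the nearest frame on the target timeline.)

Source frame index: (1×3600 + 7×60 + 36) × 24 + 21 = 97365.
Real time: 97365 / (24000/1001) = 6497491/1600 s.
Target frame: (6497491/1600) × (48) = 19492473/100 ≈ 194924.730 → 194925.

frame 194925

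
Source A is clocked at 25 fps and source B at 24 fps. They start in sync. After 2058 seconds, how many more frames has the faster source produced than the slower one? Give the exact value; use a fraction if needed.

A emits 25 × 2058 = 51450 frames; B emits 24 × 2058 = 49392.
Difference = 2058 frames; B is behind A.

2058 frames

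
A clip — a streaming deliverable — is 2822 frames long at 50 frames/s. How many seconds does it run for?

56.44 seconds

Running time = 2822 / (50) = 56.44 s.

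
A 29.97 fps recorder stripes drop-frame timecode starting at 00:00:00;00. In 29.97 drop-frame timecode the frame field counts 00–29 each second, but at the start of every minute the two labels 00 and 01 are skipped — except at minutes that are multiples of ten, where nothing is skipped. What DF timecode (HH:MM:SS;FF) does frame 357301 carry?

Ten DF minutes hold 17982 frames, so frame 357301 lies in block 19 (frames 341658–359639) with 15643 frames into that block.
The block's first minute is 1800 frames and the rest 1798 each; 15643 frames reaches minute 8, so 19 × 18 + 8 × 2 = 358 labels have been skipped so far.
Adding those back, label number 357301 + 358 = 357659 at 30 labels/s is 11921 s + 29 f = 3 h 18 min 41 s frame 29, i.e. 03:18:41;29.

03:18:41;29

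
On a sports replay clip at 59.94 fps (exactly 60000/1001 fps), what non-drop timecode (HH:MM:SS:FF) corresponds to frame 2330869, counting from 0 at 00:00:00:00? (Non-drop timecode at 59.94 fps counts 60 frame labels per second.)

2330869 ÷ 60 = 38847 full seconds, remainder 49 frames.
38847 s = 10 h 47 min 27 s.
Timecode: 10:47:27:49.

10:47:27:49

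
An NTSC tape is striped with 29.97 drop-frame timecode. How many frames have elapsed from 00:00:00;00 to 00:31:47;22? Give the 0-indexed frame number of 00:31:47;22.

As if non-drop at 30 labels/s: (0 × 3600 + 31 × 60 + 47) × 30 + 22 = 57232.
Minute boundaries passed: 31; those not divisible by 10: 31 − 3 = 28; dropped labels = 2 × 28 = 56.
Actual frame index = 57232 − 56 = 57176.

57176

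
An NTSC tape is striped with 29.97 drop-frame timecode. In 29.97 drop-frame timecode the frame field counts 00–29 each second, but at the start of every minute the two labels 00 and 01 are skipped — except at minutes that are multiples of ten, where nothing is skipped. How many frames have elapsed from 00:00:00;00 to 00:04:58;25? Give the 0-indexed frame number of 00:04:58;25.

Complete 10-minute blocks: 0, each 17982 frames → 0.
Remaining 4 whole minutes in the current block: 1800 + 3 × 1798 = 7194 frames.
Within the current minute: 58 × 30 + 25 − 2 = 1763 (labels ;00/;01 skipped at this minute). Total = 0 + 7194 + 1763 = 8957.

8957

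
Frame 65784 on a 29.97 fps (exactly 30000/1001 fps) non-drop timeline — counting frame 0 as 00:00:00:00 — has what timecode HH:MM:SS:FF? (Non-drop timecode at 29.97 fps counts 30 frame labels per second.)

65784 ÷ 30 = 2192 full seconds, remainder 24 frames.
2192 s = 0 h 36 min 32 s.
Timecode: 00:36:32:24.

00:36:32:24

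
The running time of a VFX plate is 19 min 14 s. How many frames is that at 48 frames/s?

55392 frames

19 min 14 s = 1154 s.
Frames = 1154 × 48 = 55392.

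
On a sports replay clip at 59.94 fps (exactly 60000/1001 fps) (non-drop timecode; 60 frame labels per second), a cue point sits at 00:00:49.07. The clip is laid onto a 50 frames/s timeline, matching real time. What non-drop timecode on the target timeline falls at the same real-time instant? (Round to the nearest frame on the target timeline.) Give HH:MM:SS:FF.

00:00:49:08

Source frame index: (0×3600 + 0×60 + 49) × 60 + 7 = 2947.
Real time: 2947 / (60000/1001) = 2949947/60000 s.
Target frame: (2949947/60000) × (50) = 2949947/1200 ≈ 2458.289 → 2458.
At 50 labels/s: frame 2458 → 00:00:49:08.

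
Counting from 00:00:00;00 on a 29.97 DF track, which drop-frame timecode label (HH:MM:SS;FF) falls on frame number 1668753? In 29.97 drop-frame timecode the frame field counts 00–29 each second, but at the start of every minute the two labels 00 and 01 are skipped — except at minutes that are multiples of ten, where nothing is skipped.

15:28:00;25

Each 10-minute DF block holds 10 × 60 × 30 − 9 × 2 = 17982 frames. 1668753 ÷ 17982 → 92 full blocks, remainder 14409.
Within the partial block the first minute is 1800 frames and each further minute 1798, so 8 further minute boundaries passed. Total skipped labels = 18 × 92 + 2 × 8 = 1672.
Non-drop label index = 1668753 + 1672 = 1670425; at 30 labels/s that is 15:28:00:25, i.e. DF 15:28:00;25.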